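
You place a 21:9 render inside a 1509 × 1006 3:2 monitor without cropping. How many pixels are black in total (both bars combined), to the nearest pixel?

542162 pixels

Since 2.333 > 1.500, the render is width-limited.
The render is 1509 × 9/21 ≈ 646.7143 px tall.
Black = 1006 − 646.7143 = 359.2857 px.
Across the 1509-px span: 359.2857 × 1509 ≈ 542162 px.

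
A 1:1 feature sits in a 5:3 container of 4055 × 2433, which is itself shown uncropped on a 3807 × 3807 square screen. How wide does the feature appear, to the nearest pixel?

1:1 in 4055×2433: fills the height, so the feature is 2433.00 × 2433.00.
The 5:3 canvas is width-limited in 3807×3807, giving 3807.00 × 2284.20; scale factor 0.9388.
Applying the same ×0.9388: 2433.00 → 2284.20.

2284 px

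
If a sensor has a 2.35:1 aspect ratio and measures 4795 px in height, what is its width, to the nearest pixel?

11268 px

4795 × 2.350 = 11268.25.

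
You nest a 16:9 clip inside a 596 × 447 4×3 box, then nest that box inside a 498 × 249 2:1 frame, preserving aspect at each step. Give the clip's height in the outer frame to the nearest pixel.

16:9 in 596×447: fills the width, so the clip is 596.00 × 335.25.
The 4×3 canvas is height-limited in 498×249, giving 332.00 × 249.00; scale factor 0.5570.
Applying the same ×0.5570: 335.25 → 186.75.

187 px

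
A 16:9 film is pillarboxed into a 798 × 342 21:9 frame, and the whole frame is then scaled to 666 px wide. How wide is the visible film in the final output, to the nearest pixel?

507 px

In the 798×342 frame the film fills the height: width = 342 × 16/9 ≈ 608.00 px.
Resizing to 666 px wide multiplies everything by 0.8346: 608.00 → 507.43 px.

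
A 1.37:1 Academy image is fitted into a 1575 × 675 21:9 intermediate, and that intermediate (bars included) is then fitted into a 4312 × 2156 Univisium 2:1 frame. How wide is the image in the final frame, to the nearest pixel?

2532 px

First fit — 1.37:1 Academy into 1575×675 spans the height: 924.75 × 675.00.
Second fit — the 21:9 canvas into 4312×2156 spans the width: 4312.00 × 1848.00 (×2.7378 from 1575×675).
So the image's width is 924.75 × 2.7378 ≈ 2531.76.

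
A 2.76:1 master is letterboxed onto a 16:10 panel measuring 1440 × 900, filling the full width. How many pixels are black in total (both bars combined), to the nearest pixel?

That makes the image 521.7391 px tall (1440 / 2.760).
Leftover height: 900 − 521.7391 = 378.2609 px.
Bar area = 378.2609 × 1440 ≈ 544696 px.

544696 pixels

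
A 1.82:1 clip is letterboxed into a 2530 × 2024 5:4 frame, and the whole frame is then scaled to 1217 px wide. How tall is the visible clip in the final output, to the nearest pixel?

669 px

In the 2530×2024 frame the clip fills the width: height = 2530 / 1.820 ≈ 1390.11 px.
Resizing to 1217 px wide multiplies everything by 0.4810: 1390.11 → 668.68 px.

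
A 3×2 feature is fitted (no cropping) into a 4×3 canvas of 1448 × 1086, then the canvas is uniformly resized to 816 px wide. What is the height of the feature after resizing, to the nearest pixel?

544 px

Fitted into 1448×1086, the feature spans the width; its height is 1448 × 2/3 ≈ 965.33 px.
Scaling 1448 → 816 is ×0.5635, so the height becomes 965.33 × 0.5635 ≈ 544.00 px.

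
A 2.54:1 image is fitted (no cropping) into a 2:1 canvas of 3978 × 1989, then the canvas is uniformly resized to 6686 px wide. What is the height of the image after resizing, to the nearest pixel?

2632 px

Fitted into 3978×1989, the image spans the width; its height is 3978 / 2.540 ≈ 1566.14 px.
Resizing to 6686 px wide multiplies everything by 1.6807: 1566.14 → 2632.28 px.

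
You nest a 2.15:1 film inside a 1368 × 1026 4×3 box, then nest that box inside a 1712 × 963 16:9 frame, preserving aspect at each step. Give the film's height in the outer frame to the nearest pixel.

597 px

First fit — 2.15:1 into 1368×1026 spans the width: 1368.00 × 636.28.
Second fit — the 4×3 canvas into 1712×963 spans the height: 1284.00 × 963.00 (×0.9386 from 1368×1026).
Applying the same ×0.9386: 636.28 → 597.21.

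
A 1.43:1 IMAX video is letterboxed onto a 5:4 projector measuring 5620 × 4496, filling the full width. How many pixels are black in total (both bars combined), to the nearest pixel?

3180527 pixels

Content height = 5620 / 1.430 ≈ 3930.0699 px.
4496 − 3930.0699 = 565.9301 px of bars.
Bar area = 565.9301 × 5620 ≈ 3180527 px.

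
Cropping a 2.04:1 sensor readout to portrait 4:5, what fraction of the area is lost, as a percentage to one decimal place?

The height stays; only width is cut (since portrait 4:5 is narrower than 2.04:1).
(0.800)/(2.040) ≈ 0.392 of the area survives, leaving 60.78% discarded.

60.8%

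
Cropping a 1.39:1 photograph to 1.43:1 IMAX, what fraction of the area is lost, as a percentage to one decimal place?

1.43:1 IMAX is wider than 1.39:1, so the crop keeps the full width and trims the height.
Area ratio = (1.390)/(1.430) = 97.20%; the remaining 2.80% is cropped out.

2.8%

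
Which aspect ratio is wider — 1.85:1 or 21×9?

1.85 and 21×9 = 2.333; 2.333 > 1.85.

21×9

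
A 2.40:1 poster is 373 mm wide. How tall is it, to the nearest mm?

373 / 2.400 = 155.42.

155 mm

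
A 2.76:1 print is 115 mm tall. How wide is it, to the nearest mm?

At 2.76:1, 115 × 2.760 ≈ 317.40.

317 mm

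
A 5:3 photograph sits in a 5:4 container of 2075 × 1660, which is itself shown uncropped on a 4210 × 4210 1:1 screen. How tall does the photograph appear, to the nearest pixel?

2526 px

First fit — 5:3 into 2075×1660 spans the width: 2075.00 × 1245.00.
5:4 in 4210×4210: fills the width, so the intermediate becomes 4210.00 × 3368.00 — a scale of ×2.0289.
Applying the same ×2.0289: 1245.00 → 2526.00.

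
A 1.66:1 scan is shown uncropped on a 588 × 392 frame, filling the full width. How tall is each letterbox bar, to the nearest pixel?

Content height = 588 / 1.660 ≈ 354.22 px.
Black = 392 − 354.22 = 37.78 px, or 18.89 per bar.

19 px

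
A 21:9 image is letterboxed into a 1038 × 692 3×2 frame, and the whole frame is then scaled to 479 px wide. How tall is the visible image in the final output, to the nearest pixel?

Fitted into 1038×692, the image spans the width; its height is 1038 × 9/21 ≈ 444.86 px.
Scaling 1038 → 479 is ×0.4615, so the height becomes 444.86 × 0.4615 ≈ 205.29 px.

205 px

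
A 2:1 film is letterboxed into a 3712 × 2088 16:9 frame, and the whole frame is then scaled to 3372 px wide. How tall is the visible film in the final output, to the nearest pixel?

1686 px

At 3712×2088 the film is width-limited, so height = 3712 × 1/2 ≈ 1856.00 px.
Resizing to 3372 px wide multiplies everything by 0.9084: 1856.00 → 1686.00 px.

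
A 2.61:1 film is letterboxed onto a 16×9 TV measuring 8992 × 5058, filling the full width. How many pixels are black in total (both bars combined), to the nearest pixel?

Content height = 8992 / 2.610 ≈ 3445.2107 px.
Black = 5058 − 3445.2107 = 1612.7893 px.
Bar area = 1612.7893 × 8992 ≈ 14502201 px.

14502201 pixels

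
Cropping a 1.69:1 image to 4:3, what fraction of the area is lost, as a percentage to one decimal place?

The height stays; only width is cut (since 4:3 is narrower than 1.69:1).
Area ratio = (1.333)/(1.690) = 78.90%; the remaining 21.10% is cropped out.

21.1%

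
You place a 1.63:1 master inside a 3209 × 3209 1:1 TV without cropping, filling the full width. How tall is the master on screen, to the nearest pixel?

1969 px

The master is 3209 / 1.630 ≈ 1968.71 px tall.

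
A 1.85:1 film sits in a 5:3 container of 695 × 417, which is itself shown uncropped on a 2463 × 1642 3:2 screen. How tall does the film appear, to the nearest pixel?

1331 px

Inside the 695×417 canvas the film is width-limited at 695.00 × 375.68.
The 5:3 canvas is width-limited in 2463×1642, giving 2463.00 × 1477.80; scale factor 3.5439.
Applying the same ×3.5439: 375.68 → 1331.35.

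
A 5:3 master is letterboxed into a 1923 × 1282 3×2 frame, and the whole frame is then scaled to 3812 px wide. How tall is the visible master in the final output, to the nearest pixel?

2287 px

In the 1923×1282 frame the master fills the width: height = 1923 × 3/5 ≈ 1153.80 px.
The frame scales by 3812/1923 = 1.9823; 1153.80 × 1.9823 ≈ 2287.20 px.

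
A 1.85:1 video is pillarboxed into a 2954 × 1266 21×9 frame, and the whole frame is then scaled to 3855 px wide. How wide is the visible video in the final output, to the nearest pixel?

In the 2954×1266 frame the video fills the height: width = 1266 × 1.850 ≈ 2342.10 px.
Scaling 2954 → 3855 is ×1.3050, so the width becomes 2342.10 × 1.3050 ≈ 3056.46 px.

3056 px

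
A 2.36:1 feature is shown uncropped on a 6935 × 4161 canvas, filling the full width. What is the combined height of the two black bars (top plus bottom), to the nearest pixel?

1222 px

The feature is 6935 / 2.360 ≈ 2938.56 px tall.
4161 − 2938.56 = 1222.44 px of bars.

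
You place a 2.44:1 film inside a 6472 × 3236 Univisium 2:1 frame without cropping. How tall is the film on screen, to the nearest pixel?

2.44:1 (2.440) > Univisium 2:1 (2.000), so the film fills the width.
The film is 6472 / 2.440 ≈ 2652.46 px tall.

2652 px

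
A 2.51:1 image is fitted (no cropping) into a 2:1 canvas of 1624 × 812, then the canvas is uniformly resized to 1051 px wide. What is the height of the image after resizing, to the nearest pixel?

419 px

In the 1624×812 frame the image fills the width: height = 1624 / 2.510 ≈ 647.01 px.
The frame scales by 1051/1624 = 0.6472; 647.01 × 0.6472 ≈ 418.73 px.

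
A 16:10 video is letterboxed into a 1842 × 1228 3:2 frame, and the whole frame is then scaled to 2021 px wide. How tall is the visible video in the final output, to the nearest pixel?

1263 px

In the 1842×1228 frame the video fills the width: height = 1842 × 10/16 ≈ 1151.25 px.
Scaling 1842 → 2021 is ×1.0972, so the height becomes 1151.25 × 1.0972 ≈ 1263.12 px.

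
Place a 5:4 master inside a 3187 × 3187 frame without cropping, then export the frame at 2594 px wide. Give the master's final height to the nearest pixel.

At 3187×3187 the master is width-limited, so height = 3187 × 4/5 ≈ 2549.60 px.
Resizing to 2594 px wide multiplies everything by 0.8139: 2549.60 → 2075.20 px.

2075 px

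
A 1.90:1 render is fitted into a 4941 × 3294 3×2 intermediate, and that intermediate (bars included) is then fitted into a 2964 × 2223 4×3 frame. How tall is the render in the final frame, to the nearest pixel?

1560 px

First fit — 1.90:1 into 4941×3294 spans the width: 4941.00 × 2600.53.
The 3×2 canvas is width-limited in 2964×2223, giving 2964.00 × 1976.00; scale factor 0.5999.
So the render's height is 2600.53 × 0.5999 ≈ 1560.00.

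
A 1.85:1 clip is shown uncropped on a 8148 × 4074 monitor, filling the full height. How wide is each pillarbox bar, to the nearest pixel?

306 px

Content width = 4074 × 1.850 ≈ 7536.90 px.
8148 − 7536.90 = 611.10 px of bars (305.55 each).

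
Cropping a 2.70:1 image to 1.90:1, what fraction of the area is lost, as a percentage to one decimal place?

Going from 2.70:1 to 1.90:1 means cutting width while keeping height.
Fraction kept = (1.900)/(2.700) ≈ 70.37%, so 29.63% is lost.

29.6%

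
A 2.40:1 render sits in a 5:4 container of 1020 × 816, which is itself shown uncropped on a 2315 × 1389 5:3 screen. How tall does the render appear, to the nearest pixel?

2.40:1 in 1020×816: fills the width, so the render is 1020.00 × 425.00.
The 5:4 canvas is height-limited in 2315×1389, giving 1736.25 × 1389.00; scale factor 1.7022.
So the render's height is 425.00 × 1.7022 ≈ 723.44.

723 px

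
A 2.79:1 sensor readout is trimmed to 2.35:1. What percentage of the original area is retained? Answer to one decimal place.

2.35:1 is narrower than 2.79:1, so the crop keeps the full height and trims the width.
Area ratio = (2.350)/(2.790) = 84.23% retained.

84.2%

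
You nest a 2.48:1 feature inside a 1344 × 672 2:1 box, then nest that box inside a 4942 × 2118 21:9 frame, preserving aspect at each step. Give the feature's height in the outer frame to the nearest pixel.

1708 px

First fit — 2.48:1 into 1344×672 spans the width: 1344.00 × 541.94.
2:1 in 4942×2118: fills the height, so the intermediate becomes 4236.00 × 2118.00 — a scale of ×3.1518.
So the feature's height is 541.94 × 3.1518 ≈ 1708.06.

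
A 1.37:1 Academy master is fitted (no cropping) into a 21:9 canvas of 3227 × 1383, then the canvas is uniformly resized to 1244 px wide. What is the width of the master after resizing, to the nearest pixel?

Fitted into 3227×1383, the master spans the height; its width is 1383 × 1.370 ≈ 1894.71 px.
Scaling 3227 → 1244 is ×0.3855, so the width becomes 1894.71 × 0.3855 ≈ 730.41 px.

730 px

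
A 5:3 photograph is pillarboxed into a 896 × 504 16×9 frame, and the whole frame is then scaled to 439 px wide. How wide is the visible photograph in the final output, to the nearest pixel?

Fitted into 896×504, the photograph spans the height; its width is 504 × 5/3 ≈ 840.00 px.
The frame scales by 439/896 = 0.4900; 840.00 × 0.4900 ≈ 411.56 px.

412 px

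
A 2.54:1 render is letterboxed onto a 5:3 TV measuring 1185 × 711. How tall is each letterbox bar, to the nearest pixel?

2.54:1 (2.540) > 5:3 (1.667), so the render fills the width.
Content height = 1185 / 2.540 ≈ 466.54 px.
Leftover height: 711 − 466.54 = 244.46 px → 122.23 each side.

122 px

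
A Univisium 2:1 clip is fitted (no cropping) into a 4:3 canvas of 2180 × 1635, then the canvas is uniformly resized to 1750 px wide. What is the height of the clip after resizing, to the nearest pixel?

875 px

Fitted into 2180×1635, the clip spans the width; its height is 2180 × 1/2 ≈ 1090.00 px.
The frame scales by 1750/2180 = 0.8028; 1090.00 × 0.8028 ≈ 875.00 px.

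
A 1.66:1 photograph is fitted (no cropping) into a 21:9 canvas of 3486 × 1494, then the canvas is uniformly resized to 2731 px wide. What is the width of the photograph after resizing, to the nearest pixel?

Fitted into 3486×1494, the photograph spans the height; its width is 1494 × 1.660 ≈ 2480.04 px.
Resizing to 2731 px wide multiplies everything by 0.7834: 2480.04 → 1942.91 px.

1943 px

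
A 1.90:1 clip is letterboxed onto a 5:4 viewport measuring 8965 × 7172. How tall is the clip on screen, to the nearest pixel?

1.90:1 is wider than 5:4, so it spans the full width.
The clip is 8965 / 1.900 ≈ 4718.42 px tall.

4718 px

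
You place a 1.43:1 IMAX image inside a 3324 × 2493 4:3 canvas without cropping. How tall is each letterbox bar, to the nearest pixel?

Since 1.430 > 1.333, the image is width-limited.
The image is 3324 / 1.430 ≈ 2324.48 px tall.
Leftover height: 2493 − 2324.48 = 168.52 px → 84.26 each side.

84 px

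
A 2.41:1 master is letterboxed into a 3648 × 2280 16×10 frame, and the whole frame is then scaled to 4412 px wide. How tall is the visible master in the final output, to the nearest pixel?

1831 px

At 3648×2280 the master is width-limited, so height = 3648 / 2.410 ≈ 1513.69 px.
Scaling 3648 → 4412 is ×1.2094, so the height becomes 1513.69 × 1.2094 ≈ 1830.71 px.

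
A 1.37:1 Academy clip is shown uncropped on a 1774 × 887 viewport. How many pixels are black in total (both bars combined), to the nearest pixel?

495664 pixels

Since 1.370 < 2.000, the clip is height-limited.
The clip is 887 × 1.370 ≈ 1215.1900 px wide.
Leftover width: 1774 − 1215.1900 = 558.8100 px.
Bar area = 558.8100 × 887 ≈ 495664 px.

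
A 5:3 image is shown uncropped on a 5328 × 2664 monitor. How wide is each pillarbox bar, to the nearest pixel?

5:3 is narrower than Univisium 2:1, so it spans the full height.
That makes the image 4440.00 px wide (2664 × 5/3).
5328 − 4440.00 = 888.00 px of bars (444.00 each).

444 px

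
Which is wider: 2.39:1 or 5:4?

2.39:1

2.39 and 5:4 = 1.25; 2.39 > 1.25.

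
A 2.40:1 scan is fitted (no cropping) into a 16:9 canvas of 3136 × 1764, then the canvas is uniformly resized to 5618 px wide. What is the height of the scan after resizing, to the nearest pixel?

2341 px

Fitted into 3136×1764, the scan spans the width; its height is 3136 / 2.400 ≈ 1306.67 px.
Resizing to 5618 px wide multiplies everything by 1.7915: 1306.67 → 2340.83 px.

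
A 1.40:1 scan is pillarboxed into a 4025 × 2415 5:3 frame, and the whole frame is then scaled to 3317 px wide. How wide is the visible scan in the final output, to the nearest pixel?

2786 px

Fitted into 4025×2415, the scan spans the height; its width is 2415 × 1.400 ≈ 3381.00 px.
The frame scales by 3317/4025 = 0.8241; 3381.00 × 0.8241 ≈ 2786.28 px.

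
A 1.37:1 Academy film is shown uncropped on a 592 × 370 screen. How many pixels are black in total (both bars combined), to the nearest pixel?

31487 pixels

1.37:1 Academy (1.370) < 16×10 (1.600), so the film fills the height.
That makes the image 506.9000 px wide (370 × 1.370).
Leftover width: 592 − 506.9000 = 85.1000 px.
That's 85.1000 × 370 ≈ 31487 black pixels.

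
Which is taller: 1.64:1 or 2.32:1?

1.64 and 2.32; 2.32 > 1.64. The smaller width-to-height ratio is the taller frame.

1.64:1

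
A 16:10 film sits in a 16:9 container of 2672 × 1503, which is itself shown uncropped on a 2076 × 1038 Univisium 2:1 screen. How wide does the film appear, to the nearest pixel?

1661 px

First fit — 16:10 into 2672×1503 spans the height: 2404.80 × 1503.00.
Second fit — the 16:9 canvas into 2076×1038 spans the height: 1845.33 × 1038.00 (×0.6906 from 2672×1503).
Applying the same ×0.6906: 2404.80 → 1660.80.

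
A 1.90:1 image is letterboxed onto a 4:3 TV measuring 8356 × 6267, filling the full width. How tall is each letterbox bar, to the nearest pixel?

Content height = 8356 / 1.900 ≈ 4397.89 px.
Black = 6267 − 4397.89 = 1869.11 px, or 934.55 per bar.

935 px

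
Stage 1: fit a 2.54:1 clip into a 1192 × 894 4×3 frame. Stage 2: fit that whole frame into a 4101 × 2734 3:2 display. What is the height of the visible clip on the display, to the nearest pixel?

First fit — 2.54:1 into 1192×894 spans the width: 1192.00 × 469.29.
The 4×3 canvas is height-limited in 4101×2734, giving 3645.33 × 2734.00; scale factor 3.0582.
Applying the same ×3.0582: 469.29 → 1435.17.

1435 px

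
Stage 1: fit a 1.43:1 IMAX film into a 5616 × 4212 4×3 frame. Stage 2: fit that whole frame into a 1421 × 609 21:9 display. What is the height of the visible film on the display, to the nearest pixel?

568 px

1.43:1 IMAX in 5616×4212: fills the width, so the film is 5616.00 × 3927.27.
Second fit — the 4×3 canvas into 1421×609 spans the height: 812.00 × 609.00 (×0.1446 from 5616×4212).
So the film's height is 3927.27 × 0.1446 ≈ 567.83.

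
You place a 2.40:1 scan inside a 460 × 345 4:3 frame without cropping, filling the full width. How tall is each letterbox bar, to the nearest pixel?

That makes the image 191.67 px tall (460 / 2.400).
345 − 191.67 = 153.33 px of bars (76.67 each).

77 px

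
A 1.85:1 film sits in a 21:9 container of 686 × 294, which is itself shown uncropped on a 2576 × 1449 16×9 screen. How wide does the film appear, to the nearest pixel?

2042 px

Inside the 686×294 canvas the film is height-limited at 543.90 × 294.00.
21:9 in 2576×1449: fills the width, so the intermediate becomes 2576.00 × 1104.00 — a scale of ×3.7551.
Applying the same ×3.7551: 543.90 → 2042.40.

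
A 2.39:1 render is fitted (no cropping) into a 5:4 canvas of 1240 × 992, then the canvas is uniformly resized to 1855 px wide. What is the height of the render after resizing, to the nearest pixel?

At 1240×992 the render is width-limited, so height = 1240 / 2.390 ≈ 518.83 px.
Scaling 1240 → 1855 is ×1.4960, so the height becomes 518.83 × 1.4960 ≈ 776.15 px.

776 px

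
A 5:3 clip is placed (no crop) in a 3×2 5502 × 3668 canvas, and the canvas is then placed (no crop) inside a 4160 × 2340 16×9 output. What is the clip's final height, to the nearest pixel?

5:3 in 5502×3668: fills the width, so the clip is 5502.00 × 3301.20.
Second fit — the 3×2 canvas into 4160×2340 spans the height: 3510.00 × 2340.00 (×0.6379 from 5502×3668).
The clip scales with it: height 3301.20 × 0.6379 ≈ 2106.00.

2106 px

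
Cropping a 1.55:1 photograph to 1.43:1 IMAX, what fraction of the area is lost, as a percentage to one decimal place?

Going from 1.55:1 to 1.43:1 IMAX means cutting width while keeping height.
Fraction kept = (1.430)/(1.550) ≈ 92.26%, so 7.74% is lost.

7.7%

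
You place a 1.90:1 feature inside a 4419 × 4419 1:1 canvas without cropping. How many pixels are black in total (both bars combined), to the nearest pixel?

9249897 pixels

1.90:1 (1.900) > 1:1 (1.000), so the feature fills the width.
That makes the image 2325.7895 px tall (4419 / 1.900).
4419 − 2325.7895 = 2093.2105 px of bars.
Across the 4419-px span: 2093.2105 × 4419 ≈ 9249897 px.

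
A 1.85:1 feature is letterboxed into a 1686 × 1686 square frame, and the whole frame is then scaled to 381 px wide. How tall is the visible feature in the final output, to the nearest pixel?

206 px

In the 1686×1686 frame the feature fills the width: height = 1686 / 1.850 ≈ 911.35 px.
The frame scales by 381/1686 = 0.2260; 911.35 × 0.2260 ≈ 205.95 px.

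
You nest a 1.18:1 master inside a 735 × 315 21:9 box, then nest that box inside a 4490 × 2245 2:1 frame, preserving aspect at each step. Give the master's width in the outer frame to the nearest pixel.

First fit — 1.18:1 into 735×315 spans the height: 371.70 × 315.00.
21:9 in 4490×2245: fills the width, so the intermediate becomes 4490.00 × 1924.29 — a scale of ×6.1088.
The master scales with it: width 371.70 × 6.1088 ≈ 2270.66.

2271 px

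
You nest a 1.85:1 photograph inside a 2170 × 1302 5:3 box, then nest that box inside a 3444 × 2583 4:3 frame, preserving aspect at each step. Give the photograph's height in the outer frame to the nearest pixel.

1.85:1 in 2170×1302: fills the width, so the photograph is 2170.00 × 1172.97.
The 5:3 canvas is width-limited in 3444×2583, giving 3444.00 × 2066.40; scale factor 1.5871.
So the photograph's height is 1172.97 × 1.5871 ≈ 1861.62.

1862 px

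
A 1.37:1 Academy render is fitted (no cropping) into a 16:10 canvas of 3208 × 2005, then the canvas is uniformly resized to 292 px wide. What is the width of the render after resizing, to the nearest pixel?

250 px

In the 3208×2005 frame the render fills the height: width = 2005 × 1.370 ≈ 2746.85 px.
Resizing to 292 px wide multiplies everything by 0.0910: 2746.85 → 250.03 px.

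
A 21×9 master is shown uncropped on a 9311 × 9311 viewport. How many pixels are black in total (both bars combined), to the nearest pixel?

Since 2.333 > 1.000, the master is width-limited.
That makes the image 3990.4286 px tall (9311 × 9/21).
Black = 9311 − 3990.4286 = 5320.5714 px.
That's 5320.5714 × 9311 ≈ 49539841 black pixels.

49539841 pixels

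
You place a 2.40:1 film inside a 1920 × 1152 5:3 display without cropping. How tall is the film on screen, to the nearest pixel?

2.40:1 is wider than 5:3, so it spans the full width.
The film is 1920 / 2.400 ≈ 800.00 px tall.

800 px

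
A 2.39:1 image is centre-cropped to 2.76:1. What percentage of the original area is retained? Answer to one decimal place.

Going from 2.39:1 to 2.76:1 means cutting height while keeping width.
Area ratio = (2.390)/(2.760) = 86.59% retained.

86.6%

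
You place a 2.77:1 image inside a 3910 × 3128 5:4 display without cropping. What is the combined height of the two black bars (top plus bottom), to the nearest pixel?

1716 px

Since 2.770 > 1.250, the image is width-limited.
That makes the image 1411.55 px tall (3910 / 2.770).
Leftover height: 3128 − 1411.55 = 1716.45 px.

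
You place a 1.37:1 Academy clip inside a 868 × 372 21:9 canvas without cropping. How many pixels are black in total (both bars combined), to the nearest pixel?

1.37:1 Academy (1.370) < 21:9 (2.333), so the clip fills the height.
The clip is 372 × 1.370 ≈ 509.6400 px wide.
868 − 509.6400 = 358.3600 px of bars.
Across the 372-px span: 358.3600 × 372 ≈ 133310 px.

133310 pixels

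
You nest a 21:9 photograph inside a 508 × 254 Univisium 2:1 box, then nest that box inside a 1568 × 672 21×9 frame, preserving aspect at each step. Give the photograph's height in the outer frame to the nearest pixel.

576 px

First fit — 21:9 into 508×254 spans the width: 508.00 × 217.71.
Univisium 2:1 in 1568×672: fills the height, so the intermediate becomes 1344.00 × 672.00 — a scale of ×2.6457.
So the photograph's height is 217.71 × 2.6457 ≈ 576.00.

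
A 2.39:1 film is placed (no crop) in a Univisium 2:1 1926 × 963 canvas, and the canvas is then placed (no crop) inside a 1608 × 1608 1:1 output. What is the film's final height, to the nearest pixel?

2.39:1 in 1926×963: fills the width, so the film is 1926.00 × 805.86.
Second fit — the Univisium 2:1 canvas into 1608×1608 spans the width: 1608.00 × 804.00 (×0.8349 from 1926×963).
The film scales with it: height 805.86 × 0.8349 ≈ 672.80.

673 px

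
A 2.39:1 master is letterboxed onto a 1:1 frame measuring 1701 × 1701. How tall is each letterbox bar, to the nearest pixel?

495 px

2.39:1 (2.390) > 1:1 (1.000), so the master fills the width.
Content height = 1701 / 2.390 ≈ 711.72 px.
1701 − 711.72 = 989.28 px of bars (494.64 each).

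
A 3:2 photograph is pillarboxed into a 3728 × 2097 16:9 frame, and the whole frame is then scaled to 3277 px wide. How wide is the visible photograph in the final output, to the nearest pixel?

2765 px

In the 3728×2097 frame the photograph fills the height: width = 2097 × 3/2 ≈ 3145.50 px.
The frame scales by 3277/3728 = 0.8790; 3145.50 × 0.8790 ≈ 2764.97 px.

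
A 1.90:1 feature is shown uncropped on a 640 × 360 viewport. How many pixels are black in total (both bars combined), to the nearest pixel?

1.90:1 (1.900) > 16:9 (1.778), so the feature fills the width.
That makes the image 336.8421 px tall (640 / 1.900).
360 − 336.8421 = 23.1579 px of bars.
Bar area = 23.1579 × 640 ≈ 14821 px.

14821 pixels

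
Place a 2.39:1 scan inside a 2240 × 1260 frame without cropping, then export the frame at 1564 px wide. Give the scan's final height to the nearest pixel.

654 px

At 2240×1260 the scan is width-limited, so height = 2240 / 2.390 ≈ 937.24 px.
The frame scales by 1564/2240 = 0.6982; 937.24 × 0.6982 ≈ 654.39 px.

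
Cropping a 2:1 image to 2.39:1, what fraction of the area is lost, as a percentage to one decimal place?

16.3%

2.39:1 is wider than 2:1, so the crop keeps the full width and trims the height.
Fraction kept = (2.000)/(2.390) ≈ 83.68%, so 16.32% is lost.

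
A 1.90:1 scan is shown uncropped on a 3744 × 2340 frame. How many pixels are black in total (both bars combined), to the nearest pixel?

1383309 pixels

1.90:1 (1.900) > 16×10 (1.600), so the scan fills the width.
That makes the image 1970.5263 px tall (3744 / 1.900).
Black = 2340 − 1970.5263 = 369.4737 px.
Across the 3744-px span: 369.4737 × 3744 ≈ 1383309 px.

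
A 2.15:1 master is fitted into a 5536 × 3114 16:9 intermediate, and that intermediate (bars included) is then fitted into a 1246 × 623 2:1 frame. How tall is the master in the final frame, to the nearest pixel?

First fit — 2.15:1 into 5536×3114 spans the width: 5536.00 × 2574.88.
Second fit — the 16:9 canvas into 1246×623 spans the height: 1107.56 × 623.00 (×0.2001 from 5536×3114).
Applying the same ×0.2001: 2574.88 → 515.14.

515 px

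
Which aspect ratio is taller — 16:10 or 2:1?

16:10

16:10 = 1.6 and 2; 2 > 1.6. The smaller width-to-height ratio is the taller frame.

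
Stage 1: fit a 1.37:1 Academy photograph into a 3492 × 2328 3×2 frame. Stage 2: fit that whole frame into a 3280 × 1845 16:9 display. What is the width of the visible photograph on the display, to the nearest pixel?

2528 px

First fit — 1.37:1 Academy into 3492×2328 spans the height: 3189.36 × 2328.00.
3×2 in 3280×1845: fills the height, so the intermediate becomes 2767.50 × 1845.00 — a scale of ×0.7925.
The photograph scales with it: width 3189.36 × 0.7925 ≈ 2527.65.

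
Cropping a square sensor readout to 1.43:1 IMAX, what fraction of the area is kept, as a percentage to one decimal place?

69.9%

The width stays; only height is cut (since 1.43:1 IMAX is wider than square).
(1.000)/(1.430) ≈ 0.699 of the area survives.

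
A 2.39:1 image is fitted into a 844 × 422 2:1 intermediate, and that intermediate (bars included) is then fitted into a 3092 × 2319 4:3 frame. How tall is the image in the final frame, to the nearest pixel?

1294 px

2.39:1 in 844×422: fills the width, so the image is 844.00 × 353.14.
Second fit — the 2:1 canvas into 3092×2319 spans the width: 3092.00 × 1546.00 (×3.6635 from 844×422).
Applying the same ×3.6635: 353.14 → 1293.72.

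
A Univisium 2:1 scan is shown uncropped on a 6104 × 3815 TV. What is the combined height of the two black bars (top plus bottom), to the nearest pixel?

763 px

Since 2.000 > 1.600, the scan is width-limited.
Content height = 6104 × 1/2 ≈ 3052.00 px.
3815 − 3052.00 = 763.00 px of bars.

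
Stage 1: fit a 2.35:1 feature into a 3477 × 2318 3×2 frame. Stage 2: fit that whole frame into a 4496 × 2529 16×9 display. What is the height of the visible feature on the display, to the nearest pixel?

First fit — 2.35:1 into 3477×2318 spans the width: 3477.00 × 1479.57.
3×2 in 4496×2529: fills the height, so the intermediate becomes 3793.50 × 2529.00 — a scale of ×1.0910.
Applying the same ×1.0910: 1479.57 → 1614.26.

1614 px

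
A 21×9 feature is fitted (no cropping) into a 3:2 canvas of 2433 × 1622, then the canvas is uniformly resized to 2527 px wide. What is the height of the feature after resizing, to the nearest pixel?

In the 2433×1622 frame the feature fills the width: height = 2433 × 9/21 ≈ 1042.71 px.
Scaling 2433 → 2527 is ×1.0386, so the height becomes 1042.71 × 1.0386 ≈ 1083.00 px.

1083 px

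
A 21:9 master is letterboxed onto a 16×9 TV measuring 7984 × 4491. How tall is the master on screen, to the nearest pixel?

3422 px

Since 2.333 > 1.778, the master is width-limited.
Content height = 7984 × 9/21 ≈ 3421.71 px.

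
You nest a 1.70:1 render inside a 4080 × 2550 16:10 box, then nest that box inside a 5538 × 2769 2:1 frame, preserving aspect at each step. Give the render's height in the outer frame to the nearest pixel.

1.70:1 in 4080×2550: fills the width, so the render is 4080.00 × 2400.00.
Second fit — the 16:10 canvas into 5538×2769 spans the height: 4430.40 × 2769.00 (×1.0859 from 4080×2550).
The render scales with it: height 2400.00 × 1.0859 ≈ 2606.12.

2606 px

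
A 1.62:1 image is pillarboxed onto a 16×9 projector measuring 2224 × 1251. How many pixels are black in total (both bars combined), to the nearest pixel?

246922 pixels

Since 1.620 < 1.778, the image is height-limited.
The image is 1251 × 1.620 ≈ 2026.6200 px wide.
2224 − 2026.6200 = 197.3800 px of bars.
Bar area = 197.3800 × 1251 ≈ 246922 px.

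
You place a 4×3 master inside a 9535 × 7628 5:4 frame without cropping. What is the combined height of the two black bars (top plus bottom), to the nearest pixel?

477 px

Since 1.333 > 1.250, the master is width-limited.
Content height = 9535 × 3/4 ≈ 7151.25 px.
7628 − 7151.25 = 476.75 px of bars.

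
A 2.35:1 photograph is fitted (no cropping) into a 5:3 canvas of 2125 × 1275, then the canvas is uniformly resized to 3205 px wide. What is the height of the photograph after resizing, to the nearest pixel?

Fitted into 2125×1275, the photograph spans the width; its height is 2125 / 2.350 ≈ 904.26 px.
Resizing to 3205 px wide multiplies everything by 1.5082: 904.26 → 1363.83 px.

1364 px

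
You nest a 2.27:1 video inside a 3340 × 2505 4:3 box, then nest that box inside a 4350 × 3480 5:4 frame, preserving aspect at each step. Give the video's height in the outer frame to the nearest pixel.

2.27:1 in 3340×2505: fills the width, so the video is 3340.00 × 1471.37.
The 4:3 canvas is width-limited in 4350×3480, giving 4350.00 × 3262.50; scale factor 1.3024.
Applying the same ×1.3024: 1471.37 → 1916.30.

1916 px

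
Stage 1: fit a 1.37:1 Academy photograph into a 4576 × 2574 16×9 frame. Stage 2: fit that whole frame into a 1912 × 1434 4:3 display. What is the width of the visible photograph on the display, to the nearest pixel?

First fit — 1.37:1 Academy into 4576×2574 spans the height: 3526.38 × 2574.00.
Second fit — the 16×9 canvas into 1912×1434 spans the width: 1912.00 × 1075.50 (×0.4178 from 4576×2574).
So the photograph's width is 3526.38 × 0.4178 ≈ 1473.43.

1473 px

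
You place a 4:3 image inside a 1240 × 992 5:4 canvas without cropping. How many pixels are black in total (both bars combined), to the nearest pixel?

76880 pixels

4:3 is wider than 5:4, so it spans the full width.
That makes the image 930.0000 px tall (1240 × 3/4).
Black = 992 − 930.0000 = 62.0000 px.
That's 62.0000 × 1240 ≈ 76880 black pixels.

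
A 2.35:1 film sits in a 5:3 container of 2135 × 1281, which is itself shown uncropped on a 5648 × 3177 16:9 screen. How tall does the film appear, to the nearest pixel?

Inside the 2135×1281 canvas the film is width-limited at 2135.00 × 908.51.
5:3 in 5648×3177: fills the height, so the intermediate becomes 5295.00 × 3177.00 — a scale of ×2.4801.
Applying the same ×2.4801: 908.51 → 2253.19.

2253 px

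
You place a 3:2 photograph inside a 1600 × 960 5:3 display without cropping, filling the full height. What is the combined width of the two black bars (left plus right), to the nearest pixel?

160 px

Content width = 960 × 3/2 ≈ 1440.00 px.
1600 − 1440.00 = 160.00 px of bars.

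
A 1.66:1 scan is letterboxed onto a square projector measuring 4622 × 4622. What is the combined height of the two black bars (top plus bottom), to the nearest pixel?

Since 1.660 > 1.000, the scan is width-limited.
Content height = 4622 / 1.660 ≈ 2784.34 px.
4622 − 2784.34 = 1837.66 px of bars.

1838 px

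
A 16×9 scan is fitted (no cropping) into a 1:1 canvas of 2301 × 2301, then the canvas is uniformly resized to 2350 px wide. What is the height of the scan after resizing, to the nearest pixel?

1322 px

At 2301×2301 the scan is width-limited, so height = 2301 × 9/16 ≈ 1294.31 px.
Scaling 2301 → 2350 is ×1.0213, so the height becomes 1294.31 × 1.0213 ≈ 1321.88 px.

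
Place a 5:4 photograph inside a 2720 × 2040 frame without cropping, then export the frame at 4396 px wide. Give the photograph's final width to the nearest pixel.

4121 px

In the 2720×2040 frame the photograph fills the height: width = 2040 × 5/4 ≈ 2550.00 px.
Scaling 2720 → 4396 is ×1.6162, so the width becomes 2550.00 × 1.6162 ≈ 4121.25 px.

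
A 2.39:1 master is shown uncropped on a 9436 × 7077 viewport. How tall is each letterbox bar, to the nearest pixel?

2.39:1 is wider than 4×3, so it spans the full width.
The master is 9436 / 2.390 ≈ 3948.12 px tall.
Leftover height: 7077 − 3948.12 = 3128.88 px → 1564.44 each side.

1564 px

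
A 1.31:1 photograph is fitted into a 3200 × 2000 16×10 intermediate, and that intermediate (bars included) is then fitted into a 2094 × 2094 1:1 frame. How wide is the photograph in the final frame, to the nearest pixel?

First fit — 1.31:1 into 3200×2000 spans the height: 2620.00 × 2000.00.
Second fit — the 16×10 canvas into 2094×2094 spans the width: 2094.00 × 1308.75 (×0.6544 from 3200×2000).
So the photograph's width is 2620.00 × 0.6544 ≈ 1714.46.

1714 px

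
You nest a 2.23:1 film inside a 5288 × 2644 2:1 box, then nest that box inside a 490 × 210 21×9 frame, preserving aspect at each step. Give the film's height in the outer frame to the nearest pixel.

First fit — 2.23:1 into 5288×2644 spans the width: 5288.00 × 2371.30.
2:1 in 490×210: fills the height, so the intermediate becomes 420.00 × 210.00 — a scale of ×0.0794.
So the film's height is 2371.30 × 0.0794 ≈ 188.34.

188 px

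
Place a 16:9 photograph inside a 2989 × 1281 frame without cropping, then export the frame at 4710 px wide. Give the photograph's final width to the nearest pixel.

3589 px

Fitted into 2989×1281, the photograph spans the height; its width is 1281 × 16/9 ≈ 2277.33 px.
Scaling 2989 → 4710 is ×1.5758, so the width becomes 2277.33 × 1.5758 ≈ 3588.57 px.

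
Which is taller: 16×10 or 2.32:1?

16×10

16×10 = 1.6 and 2.32; 2.32 > 1.6. The smaller width-to-height ratio is the taller frame.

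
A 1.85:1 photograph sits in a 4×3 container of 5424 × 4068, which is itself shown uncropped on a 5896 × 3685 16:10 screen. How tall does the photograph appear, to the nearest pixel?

First fit — 1.85:1 into 5424×4068 spans the width: 5424.00 × 2931.89.
The 4×3 canvas is height-limited in 5896×3685, giving 4913.33 × 3685.00; scale factor 0.9059.
The photograph scales with it: height 2931.89 × 0.9059 ≈ 2655.86.

2656 px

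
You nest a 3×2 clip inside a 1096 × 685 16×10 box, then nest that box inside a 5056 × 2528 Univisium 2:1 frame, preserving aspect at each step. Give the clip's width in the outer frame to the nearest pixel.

3792 px

3×2 in 1096×685: fills the height, so the clip is 1027.50 × 685.00.
Second fit — the 16×10 canvas into 5056×2528 spans the height: 4044.80 × 2528.00 (×3.6905 from 1096×685).
So the clip's width is 1027.50 × 3.6905 ≈ 3792.00.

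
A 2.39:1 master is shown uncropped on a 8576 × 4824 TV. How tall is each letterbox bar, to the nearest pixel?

Since 2.390 > 1.778, the master is width-limited.
That makes the image 3588.28 px tall (8576 / 2.390).
Black = 4824 − 3588.28 = 1235.72 px, or 617.86 per bar.

618 px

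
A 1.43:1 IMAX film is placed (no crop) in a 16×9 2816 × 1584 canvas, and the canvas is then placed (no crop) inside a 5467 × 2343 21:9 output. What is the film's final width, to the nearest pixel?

3350 px

First fit — 1.43:1 IMAX into 2816×1584 spans the height: 2265.12 × 1584.00.
Second fit — the 16×9 canvas into 5467×2343 spans the height: 4165.33 × 2343.00 (×1.4792 from 2816×1584).
So the film's width is 2265.12 × 1.4792 ≈ 3350.49.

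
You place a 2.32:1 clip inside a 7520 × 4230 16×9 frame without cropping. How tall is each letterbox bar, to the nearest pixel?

Since 2.320 > 1.778, the clip is width-limited.
That makes the image 3241.38 px tall (7520 / 2.320).
Black = 4230 − 3241.38 = 988.62 px, or 494.31 per bar.

494 px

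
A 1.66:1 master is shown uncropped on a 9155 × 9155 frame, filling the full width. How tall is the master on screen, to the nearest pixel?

That makes the image 5515.06 px tall (9155 / 1.660).

5515 px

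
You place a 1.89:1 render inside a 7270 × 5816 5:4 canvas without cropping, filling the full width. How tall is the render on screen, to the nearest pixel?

3847 px

That makes the image 3846.56 px tall (7270 / 1.890).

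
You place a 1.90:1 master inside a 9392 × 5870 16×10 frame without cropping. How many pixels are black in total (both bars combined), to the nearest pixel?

8704901 pixels

1.90:1 is wider than 16×10, so it spans the full width.
The master is 9392 / 1.900 ≈ 4943.1579 px tall.
5870 − 4943.1579 = 926.8421 px of bars.
Across the 9392-px span: 926.8421 × 9392 ≈ 8704901 px.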